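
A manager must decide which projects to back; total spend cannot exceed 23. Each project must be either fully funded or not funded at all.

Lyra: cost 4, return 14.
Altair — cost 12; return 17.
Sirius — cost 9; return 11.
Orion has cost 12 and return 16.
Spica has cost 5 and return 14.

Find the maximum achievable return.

Take Lyra, Altair, and Spica: cost 4 + 12 + 5 = 21 ≤ 23, return 14 + 17 + 14 = 45.
No other feasible combination does better.

45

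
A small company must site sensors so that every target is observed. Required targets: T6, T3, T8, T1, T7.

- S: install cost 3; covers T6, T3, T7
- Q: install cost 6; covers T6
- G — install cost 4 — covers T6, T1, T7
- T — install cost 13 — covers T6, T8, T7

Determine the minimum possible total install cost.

20

This is an integer covering problem.
Choose S, G, and T: together they cover T6, T3, T8, T1, T7 — every target.
Total install cost: 3 + 4 + 13 = 20.
No cover costs less than 20.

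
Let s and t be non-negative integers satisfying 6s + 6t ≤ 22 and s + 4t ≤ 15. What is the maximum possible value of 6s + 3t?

18

Relaxing integrality, the LP optimum is 22.00 at (s,t) = (3.67, 0), which is not an integer point.
(s,t)=(3,0): 6·3+6·0=18≤22, 1·3+4·0=3≤15, objective 18.
(s,t)=(2,1): 6·2+6·1=18≤22, 1·2+4·1=6≤15, objective 15.
No feasible integer point exceeds 18.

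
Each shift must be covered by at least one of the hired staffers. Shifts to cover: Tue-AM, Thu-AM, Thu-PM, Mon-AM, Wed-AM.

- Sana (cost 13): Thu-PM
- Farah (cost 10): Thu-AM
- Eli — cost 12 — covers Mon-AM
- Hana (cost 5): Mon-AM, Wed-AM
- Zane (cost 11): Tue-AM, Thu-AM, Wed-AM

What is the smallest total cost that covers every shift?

29

Choose Sana, Hana, and Zane: together they cover Tue-AM, Thu-AM, Thu-PM, Mon-AM, Wed-AM — every shift.
Total cost: 13 + 5 + 11 = 29.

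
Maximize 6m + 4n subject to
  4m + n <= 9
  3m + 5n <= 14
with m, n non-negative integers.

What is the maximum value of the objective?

16

The continuous relaxation peaks at (1.82, 1.71) with value 17.76; rounding to a feasible lattice point costs some objective.
(m,n)=(2,1): 4·2+1·1=9≤9, 3·2+5·1=11≤14, objective 16.
(m,n)=(1,2): 4·1+1·2=6≤9, 3·1+5·2=13≤14, objective 14.
(m,n)=(2,0): 4·2+1·0=8≤9, 3·2+5·0=6≤14, objective 12.
Maximum is 16 at (m,n)=(2,1).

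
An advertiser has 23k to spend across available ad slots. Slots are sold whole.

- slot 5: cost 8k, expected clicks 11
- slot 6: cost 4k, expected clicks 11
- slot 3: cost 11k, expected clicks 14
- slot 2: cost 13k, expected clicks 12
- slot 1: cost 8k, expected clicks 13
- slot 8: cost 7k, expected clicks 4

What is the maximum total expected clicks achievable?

38

Treat it as a binary knapsack problem.
slot 6 + slot 3 + slot 1: cost 4 + 11 + 8 = 23 ≤ 23, expected clicks 11 + 14 + 13 = 38.
slot 5 + slot 6 + slot 1: cost 8 + 4 + 8 = 20 ≤ 23, expected clicks 11 + 11 + 13 = 35.
slot 5 + slot 6 + slot 3: cost 8 + 4 + 11 = 23 ≤ 23, expected clicks 11 + 11 + 14 = 36.
Best is slot 6, slot 3, and slot 1 with total expected clicks 38.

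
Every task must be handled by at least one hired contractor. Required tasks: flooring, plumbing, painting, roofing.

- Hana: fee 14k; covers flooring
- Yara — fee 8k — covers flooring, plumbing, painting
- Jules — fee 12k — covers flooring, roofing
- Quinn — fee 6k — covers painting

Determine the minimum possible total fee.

Choose Yara and Jules: together they cover flooring, plumbing, painting, roofing — every task.
Total fee: 8 + 12 = 20.

20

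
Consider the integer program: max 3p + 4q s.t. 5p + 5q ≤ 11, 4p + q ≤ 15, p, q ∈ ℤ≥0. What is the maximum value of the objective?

8

Relaxing integrality, the LP optimum is 8.80 at (p,q) = (0, 2.2), which is not an integer point.
(p,q)=(0,2) is feasible, giving 8.
(p,q)=(1,1) is feasible, giving 7.
(p,q)=(0,1) is feasible, giving 4.
No feasible integer point exceeds 8.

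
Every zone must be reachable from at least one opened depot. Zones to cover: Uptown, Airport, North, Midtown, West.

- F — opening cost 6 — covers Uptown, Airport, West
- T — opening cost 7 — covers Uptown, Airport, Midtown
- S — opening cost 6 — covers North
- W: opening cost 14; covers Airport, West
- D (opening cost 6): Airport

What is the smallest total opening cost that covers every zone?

Choose F, T, and S: together they cover Uptown, Airport, North, Midtown, West — every zone.
Total opening cost: 6 + 7 + 6 = 19.
No cover costs less than 19.

19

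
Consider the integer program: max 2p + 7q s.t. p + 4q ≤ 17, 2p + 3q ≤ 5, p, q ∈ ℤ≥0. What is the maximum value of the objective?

(p,q)=(1,1): 1·1+4·1=5≤17, 2·1+3·1=5≤5, objective 9.
(p,q)=(0,1): 1·0+4·1=4≤17, 2·0+3·1=3≤5, objective 7.
Maximum is 9 at (p,q)=(1,1).

9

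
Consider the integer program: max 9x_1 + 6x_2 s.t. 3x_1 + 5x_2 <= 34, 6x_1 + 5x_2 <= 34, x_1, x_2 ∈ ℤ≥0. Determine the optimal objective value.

48

(x_1,x_2)=(4,2): 3·4+5·2=22≤34, 6·4+5·2=34≤34, objective 48.
(x_1,x_2)=(3,3): 3·3+5·3=24≤34, 6·3+5·3=33≤34, objective 45.
(x_1,x_2)=(5,0): 3·5+5·0=15≤34, 6·5+5·0=30≤34, objective 45.
Maximum is 48 at (x_1,x_2)=(4,2).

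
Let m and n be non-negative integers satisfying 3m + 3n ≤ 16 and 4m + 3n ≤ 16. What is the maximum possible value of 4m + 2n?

(m,n)=(4,0) is feasible, giving 16.
(m,n)=(3,1) is feasible, giving 14.
(m,n)=(3,0) is feasible, giving 12.
The best lattice point is (4,0), giving 16.

16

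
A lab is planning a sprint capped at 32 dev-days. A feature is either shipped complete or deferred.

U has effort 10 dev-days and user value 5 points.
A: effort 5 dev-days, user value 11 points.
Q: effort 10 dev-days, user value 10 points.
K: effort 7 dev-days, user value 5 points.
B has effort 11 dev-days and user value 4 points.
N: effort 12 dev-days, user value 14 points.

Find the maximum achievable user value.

35

This is a 0-1 knapsack instance.
Allowing fractional choices, the relaxed optimum would be about 38.6, but features are indivisible.
U + A + Q + K: effort 10 + 5 + 10 + 7 = 32 ≤ 32, user value 5 + 11 + 10 + 5 = 31.
A + Q + N: effort 5 + 10 + 12 = 27 ≤ 32, user value 11 + 10 + 14 = 35.
A + K + N: effort 5 + 7 + 12 = 24 ≤ 32, user value 11 + 5 + 14 = 30.
Best is A, Q, and N with total user value 35.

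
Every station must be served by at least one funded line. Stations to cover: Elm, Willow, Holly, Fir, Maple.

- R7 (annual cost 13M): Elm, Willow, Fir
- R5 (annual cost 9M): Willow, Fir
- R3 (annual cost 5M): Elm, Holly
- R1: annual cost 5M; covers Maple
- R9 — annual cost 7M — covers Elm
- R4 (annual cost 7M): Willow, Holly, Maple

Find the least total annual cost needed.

The greedy cost-per-new-station heuristic would pick R4, R3, and R5 for 21, but a cheaper cover exists.
Choose R5, R3, and R1: together they cover Elm, Willow, Holly, Fir, Maple — every station.
Total annual cost: 9 + 5 + 5 = 19.
No cover costs less than 19.

19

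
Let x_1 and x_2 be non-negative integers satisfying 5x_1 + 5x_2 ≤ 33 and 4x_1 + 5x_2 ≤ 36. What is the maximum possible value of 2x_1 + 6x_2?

36

(x_1,x_2)=(0,6) is feasible, giving 36.
(x_1,x_2)=(1,5) is feasible, giving 32.
(x_1,x_2)=(0,5) is feasible, giving 30.
The best lattice point is (0,6), giving 36.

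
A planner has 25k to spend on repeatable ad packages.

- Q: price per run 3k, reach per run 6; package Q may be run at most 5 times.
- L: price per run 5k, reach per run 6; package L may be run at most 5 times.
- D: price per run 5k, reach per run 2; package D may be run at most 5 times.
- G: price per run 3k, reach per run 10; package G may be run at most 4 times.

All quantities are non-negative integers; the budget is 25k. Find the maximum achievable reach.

G has the best ratio (10/3); taking only G gives at most 4×10 = 40 (stopped by the supply cap of 4).
Mixing does better — 4×Q and 4×G: price 24 ≤ 25, reach 4·6 + 4·10 = 64.

64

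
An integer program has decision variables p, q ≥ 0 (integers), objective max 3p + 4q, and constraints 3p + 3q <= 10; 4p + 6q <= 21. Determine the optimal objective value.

12

Relaxing integrality, the LP optimum is 13.33 at (p,q) = (0, 3.33), which is not an integer point.
(p,q)=(0,3) is feasible, giving 12.
(p,q)=(1,2) is feasible, giving 11.
(p,q)=(0,2) is feasible, giving 8.
No feasible integer point exceeds 12.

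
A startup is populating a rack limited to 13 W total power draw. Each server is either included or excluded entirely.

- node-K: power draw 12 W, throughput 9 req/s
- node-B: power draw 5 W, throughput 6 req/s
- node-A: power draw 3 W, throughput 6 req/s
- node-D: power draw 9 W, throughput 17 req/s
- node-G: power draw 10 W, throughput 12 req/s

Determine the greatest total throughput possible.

Take node-A and node-D: power draw 3 + 9 = 12 ≤ 13, throughput 6 + 17 = 23.
No other feasible combination does better.

23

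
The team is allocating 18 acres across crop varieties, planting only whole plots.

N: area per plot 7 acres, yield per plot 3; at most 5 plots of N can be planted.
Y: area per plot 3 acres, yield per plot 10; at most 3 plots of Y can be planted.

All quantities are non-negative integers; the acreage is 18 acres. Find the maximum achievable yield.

33

This is a bounded integer knapsack.
3×Y: area 9 ≤ 18, yield 3·10 = 30.
1×N and 3×Y: area 16 ≤ 18, yield 1·3 + 3·10 = 33.
Best is 33.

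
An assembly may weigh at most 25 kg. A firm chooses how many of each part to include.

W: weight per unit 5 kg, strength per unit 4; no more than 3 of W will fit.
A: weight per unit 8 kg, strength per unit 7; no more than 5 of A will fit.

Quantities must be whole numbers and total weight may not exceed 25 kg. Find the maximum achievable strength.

Take 3×A: weight 24 ≤ 25, strength 3·7 = 21.
No other integer combination yields more.

21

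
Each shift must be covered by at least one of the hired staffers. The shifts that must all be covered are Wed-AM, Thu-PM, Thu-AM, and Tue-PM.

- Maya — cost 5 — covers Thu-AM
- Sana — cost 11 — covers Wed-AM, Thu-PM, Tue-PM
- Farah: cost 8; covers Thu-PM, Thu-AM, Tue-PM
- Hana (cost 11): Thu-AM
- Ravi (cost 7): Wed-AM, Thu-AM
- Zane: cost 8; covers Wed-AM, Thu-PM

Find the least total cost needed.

15

Choose Farah and Ravi: together they cover Wed-AM, Thu-PM, Thu-AM, Tue-PM — every shift.
Total cost: 8 + 7 = 15.
No cover costs less than 15.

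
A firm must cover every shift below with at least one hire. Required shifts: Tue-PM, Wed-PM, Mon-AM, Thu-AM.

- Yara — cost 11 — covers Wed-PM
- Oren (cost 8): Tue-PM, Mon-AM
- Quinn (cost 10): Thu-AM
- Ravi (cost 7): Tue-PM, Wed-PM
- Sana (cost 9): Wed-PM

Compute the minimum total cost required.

25

Choose Oren, Quinn, and Ravi: together they cover Tue-PM, Wed-PM, Mon-AM, Thu-AM — every shift.
Total cost: 8 + 10 + 7 = 25.
No cover costs less than 25.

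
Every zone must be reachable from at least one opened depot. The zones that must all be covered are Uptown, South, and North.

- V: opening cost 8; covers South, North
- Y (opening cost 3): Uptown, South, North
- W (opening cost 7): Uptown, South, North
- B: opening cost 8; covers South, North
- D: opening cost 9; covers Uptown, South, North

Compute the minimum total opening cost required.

This is an integer covering problem.
Y alone covers Uptown, South, North — every zone.
Total opening cost: 3.
No cover costs less than 3.

3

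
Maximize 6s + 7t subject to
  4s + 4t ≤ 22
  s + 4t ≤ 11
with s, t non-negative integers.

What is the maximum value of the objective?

Relaxing integrality, the LP optimum is 34.83 at (s,t) = (3.67, 1.83), which is not an integer point.
(s,t)=(3,2): 4·3+4·2=20≤22, 1·3+4·2=11≤11, objective 32.
(s,t)=(4,1): 4·4+4·1=20≤22, 1·4+4·1=8≤11, objective 31.
(s,t)=(2,2): 4·2+4·2=16≤22, 1·2+4·2=10≤11, objective 26.
Maximum is 32 at (s,t)=(3,2).

32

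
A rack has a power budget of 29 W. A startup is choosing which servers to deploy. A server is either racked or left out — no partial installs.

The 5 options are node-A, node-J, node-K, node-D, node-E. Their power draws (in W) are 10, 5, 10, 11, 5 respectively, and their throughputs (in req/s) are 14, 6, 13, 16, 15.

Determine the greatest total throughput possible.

node-K + node-D + node-E: power draw 10 + 11 + 5 = 26 ≤ 29, throughput 13 + 16 + 15 = 44.
node-A + node-K + node-E: power draw 10 + 10 + 5 = 25 ≤ 29, throughput 14 + 13 + 15 = 42.
node-A + node-D + node-E: power draw 10 + 11 + 5 = 26 ≤ 29, throughput 14 + 16 + 15 = 45.
Best is node-A, node-D, and node-E with total throughput 45.

45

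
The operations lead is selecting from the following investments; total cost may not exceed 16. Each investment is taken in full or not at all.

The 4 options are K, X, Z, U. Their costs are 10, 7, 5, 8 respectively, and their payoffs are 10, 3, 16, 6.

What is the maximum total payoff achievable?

This is an integer program with binary decision variables.
Z + U: cost 5 + 8 = 13 ≤ 16, payoff 16 + 6 = 22.
K + Z: cost 10 + 5 = 15 ≤ 16, payoff 10 + 16 = 26.
X + Z: cost 7 + 5 = 12 ≤ 16, payoff 3 + 16 = 19.
Best is K and Z with total payoff 26.

26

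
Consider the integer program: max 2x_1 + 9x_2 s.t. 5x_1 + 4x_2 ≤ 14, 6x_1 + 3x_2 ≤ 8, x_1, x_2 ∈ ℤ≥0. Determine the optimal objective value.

(x_1,x_2)=(0,2): 5·0+4·2=8≤14, 6·0+3·2=6≤8, objective 18.
(x_1,x_2)=(0,1): 5·0+4·1=4≤14, 6·0+3·1=3≤8, objective 9.
The best lattice point is (0,2), giving 18.

18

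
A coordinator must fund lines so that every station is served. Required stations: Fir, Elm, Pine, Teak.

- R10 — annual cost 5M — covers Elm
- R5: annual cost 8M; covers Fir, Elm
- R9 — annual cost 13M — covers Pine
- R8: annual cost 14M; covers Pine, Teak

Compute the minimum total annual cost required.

This is a weighted set-cover instance.
Choose R5 and R8: together they cover Fir, Elm, Pine, Teak — every station.
Total annual cost: 8 + 14 = 22.
No cover costs less than 22.

22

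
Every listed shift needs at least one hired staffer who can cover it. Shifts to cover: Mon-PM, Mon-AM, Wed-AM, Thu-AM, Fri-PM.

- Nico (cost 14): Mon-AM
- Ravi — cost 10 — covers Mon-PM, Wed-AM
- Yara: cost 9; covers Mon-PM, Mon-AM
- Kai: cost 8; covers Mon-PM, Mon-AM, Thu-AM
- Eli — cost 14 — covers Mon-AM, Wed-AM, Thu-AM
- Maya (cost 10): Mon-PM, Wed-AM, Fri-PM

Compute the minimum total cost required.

18

Choose Kai and Maya: together they cover Mon-PM, Mon-AM, Wed-AM, Thu-AM, Fri-PM — every shift.
Total cost: 8 + 10 = 18.
No cover costs less than 18.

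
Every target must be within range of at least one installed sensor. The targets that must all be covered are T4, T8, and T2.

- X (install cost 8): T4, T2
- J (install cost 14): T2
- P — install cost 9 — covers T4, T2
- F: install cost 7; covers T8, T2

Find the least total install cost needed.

15

This is an integer covering problem.
Choose X and F: together they cover T4, T8, T2 — every target.
Total install cost: 8 + 7 = 15.
No cover costs less than 15.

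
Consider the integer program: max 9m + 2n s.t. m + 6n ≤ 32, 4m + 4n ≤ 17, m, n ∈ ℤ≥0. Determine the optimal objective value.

36

Relaxing integrality, the LP optimum is 38.25 at (m,n) = (4.25, 0), which is not an integer point.
(m,n)=(4,0): 1·4+6·0=4≤32, 4·4+4·0=16≤17, objective 36.
(m,n)=(3,1): 1·3+6·1=9≤32, 4·3+4·1=16≤17, objective 29.
The best lattice point is (4,0), giving 36.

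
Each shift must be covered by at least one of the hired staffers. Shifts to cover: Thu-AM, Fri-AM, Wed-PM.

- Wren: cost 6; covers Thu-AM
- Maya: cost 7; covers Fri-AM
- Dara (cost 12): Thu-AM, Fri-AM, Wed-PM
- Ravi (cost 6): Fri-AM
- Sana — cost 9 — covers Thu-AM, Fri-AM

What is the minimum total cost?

Dara alone covers Thu-AM, Fri-AM, Wed-PM — every shift.
Total cost: 12.
No cover costs less than 12.

12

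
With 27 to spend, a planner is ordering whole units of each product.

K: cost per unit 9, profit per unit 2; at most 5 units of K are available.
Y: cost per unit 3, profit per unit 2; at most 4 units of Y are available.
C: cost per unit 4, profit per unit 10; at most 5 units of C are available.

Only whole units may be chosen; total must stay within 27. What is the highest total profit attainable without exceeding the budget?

1×Y and 5×C: cost 23 ≤ 27, profit 1·2 + 5·10 = 52.
2×Y and 5×C: cost 26 ≤ 27, profit 2·2 + 5·10 = 54.
Best is 54.

54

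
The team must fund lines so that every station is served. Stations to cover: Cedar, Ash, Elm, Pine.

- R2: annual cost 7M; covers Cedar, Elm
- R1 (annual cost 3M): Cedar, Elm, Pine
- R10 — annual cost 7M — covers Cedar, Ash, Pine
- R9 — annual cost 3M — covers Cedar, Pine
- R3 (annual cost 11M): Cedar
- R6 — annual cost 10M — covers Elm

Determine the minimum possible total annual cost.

10

This is a weighted set-cover instance.
Choose R1 and R10: together they cover Cedar, Ash, Elm, Pine — every station.
Total annual cost: 3 + 7 = 10.
No cover costs less than 10.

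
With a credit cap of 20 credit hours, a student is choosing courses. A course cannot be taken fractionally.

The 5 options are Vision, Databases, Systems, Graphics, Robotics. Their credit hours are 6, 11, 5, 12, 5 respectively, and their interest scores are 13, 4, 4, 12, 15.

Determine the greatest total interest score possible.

Allowing fractional choices, the relaxed optimum would be about 37.0, but courses are indivisible.
Vision + Robotics: credit hours 6 + 5 = 11 ≤ 20, interest score 13 + 15 = 28.
Graphics + Robotics: credit hours 12 + 5 = 17 ≤ 20, interest score 12 + 15 = 27.
Vision + Systems + Robotics: credit hours 6 + 5 + 5 = 16 ≤ 20, interest score 13 + 4 + 15 = 32.
Best is Vision, Systems, and Robotics with total interest score 32.

32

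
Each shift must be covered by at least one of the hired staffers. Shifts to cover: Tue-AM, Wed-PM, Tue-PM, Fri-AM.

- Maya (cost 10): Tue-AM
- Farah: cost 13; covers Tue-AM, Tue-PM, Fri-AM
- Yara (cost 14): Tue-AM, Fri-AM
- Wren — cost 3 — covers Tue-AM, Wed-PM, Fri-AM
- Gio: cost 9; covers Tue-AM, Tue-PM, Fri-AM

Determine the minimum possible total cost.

This is an integer covering problem.
Choose Wren and Gio: together they cover Tue-AM, Wed-PM, Tue-PM, Fri-AM — every shift.
Total cost: 3 + 9 = 12.
No cover costs less than 12.

12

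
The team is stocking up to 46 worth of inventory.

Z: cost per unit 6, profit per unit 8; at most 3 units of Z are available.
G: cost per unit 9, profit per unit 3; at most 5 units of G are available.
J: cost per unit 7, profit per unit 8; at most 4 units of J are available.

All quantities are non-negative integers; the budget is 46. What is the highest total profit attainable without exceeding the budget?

56

This is a bounded integer knapsack.
2×Z and 4×J: cost 40 ≤ 46, profit 2·8 + 4·8 = 48.
3×Z and 4×J: cost 46 ≤ 46, profit 3·8 + 4·8 = 56.
Best is 56.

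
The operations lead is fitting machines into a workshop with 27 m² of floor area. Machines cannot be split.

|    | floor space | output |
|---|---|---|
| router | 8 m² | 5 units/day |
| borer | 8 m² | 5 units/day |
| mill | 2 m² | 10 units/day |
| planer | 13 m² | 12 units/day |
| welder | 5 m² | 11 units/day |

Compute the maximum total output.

Allowing fractional choices, the relaxed optimum would be about 37.4, but machines are indivisible.
mill + planer + welder: floor space 2 + 13 + 5 = 20 ≤ 27, output 10 + 12 + 11 = 33.
router + planer + welder: floor space 8 + 13 + 5 = 26 ≤ 27, output 5 + 12 + 11 = 28.
router + borer + mill + welder: floor space 8 + 8 + 2 + 5 = 23 ≤ 27, output 5 + 5 + 10 + 11 = 31.
Best is mill, planer, and welder with total output 33.

33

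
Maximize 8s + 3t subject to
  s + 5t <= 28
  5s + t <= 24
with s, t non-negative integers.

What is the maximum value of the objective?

44

The continuous relaxation peaks at (3.83, 4.83) with value 45.17; rounding to a feasible lattice point costs some objective.
(s,t)=(4,4): 1·4+5·4=24≤28, 5·4+1·4=24≤24, objective 44.
(s,t)=(4,3): 1·4+5·3=19≤28, 5·4+1·3=23≤24, objective 41.
(s,t)=(3,5): 1·3+5·5=28≤28, 5·3+1·5=20≤24, objective 39.
No feasible integer point exceeds 44.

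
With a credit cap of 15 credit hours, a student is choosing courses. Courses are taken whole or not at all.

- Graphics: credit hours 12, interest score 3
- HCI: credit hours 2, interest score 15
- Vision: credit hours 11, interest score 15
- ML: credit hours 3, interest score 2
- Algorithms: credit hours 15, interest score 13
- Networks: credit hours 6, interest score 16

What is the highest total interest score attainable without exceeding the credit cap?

33

Allowing fractional choices, the relaxed optimum would be about 40.5, but courses are indivisible.
HCI + Vision: credit hours 2 + 11 = 13 ≤ 15, interest score 15 + 15 = 30.
HCI + ML + Networks: credit hours 2 + 3 + 6 = 11 ≤ 15, interest score 15 + 2 + 16 = 33.
HCI + Networks: credit hours 2 + 6 = 8 ≤ 15, interest score 15 + 16 = 31.
Best is HCI, ML, and Networks with total interest score 33.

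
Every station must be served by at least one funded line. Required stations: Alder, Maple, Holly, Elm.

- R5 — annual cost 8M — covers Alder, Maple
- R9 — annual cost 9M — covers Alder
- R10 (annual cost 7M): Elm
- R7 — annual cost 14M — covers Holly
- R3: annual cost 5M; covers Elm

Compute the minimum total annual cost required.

Choose R5, R7, and R3: together they cover Alder, Maple, Holly, Elm — every station.
Total annual cost: 8 + 14 + 5 = 27.
No cover costs less than 27.

27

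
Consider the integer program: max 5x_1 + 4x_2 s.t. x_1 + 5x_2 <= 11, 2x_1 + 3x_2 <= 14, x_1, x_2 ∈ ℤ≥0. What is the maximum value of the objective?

35

(x_1,x_2)=(7,0): 1·7+5·0=7≤11, 2·7+3·0=14≤14, objective 35.
(x_1,x_2)=(6,0): 1·6+5·0=6≤11, 2·6+3·0=12≤14, objective 30.
Maximum is 35 at (x_1,x_2)=(7,0).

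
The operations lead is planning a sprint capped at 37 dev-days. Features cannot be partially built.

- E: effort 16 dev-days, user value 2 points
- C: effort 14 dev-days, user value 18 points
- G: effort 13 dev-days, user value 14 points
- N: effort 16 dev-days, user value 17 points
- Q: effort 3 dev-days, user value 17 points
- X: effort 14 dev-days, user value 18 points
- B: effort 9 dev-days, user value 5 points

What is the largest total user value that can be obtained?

Allowing fractional choices, the relaxed optimum would be about 59.5, but features are indivisible.
C + N + Q: effort 14 + 16 + 3 = 33 ≤ 37, user value 18 + 17 + 17 = 52.
C + Q + X: effort 14 + 3 + 14 = 31 ≤ 37, user value 18 + 17 + 18 = 53.
Best is C, Q, and X with total user value 53.

53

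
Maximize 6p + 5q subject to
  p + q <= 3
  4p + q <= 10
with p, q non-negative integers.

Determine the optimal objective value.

The continuous relaxation peaks at (2.33, 0.667) with value 17.33; rounding to a feasible lattice point costs some objective.
(p,q)=(2,1): 1·2+1·1=3≤3, 4·2+1·1=9≤10, objective 17.
(p,q)=(1,2): 1·1+1·2=3≤3, 4·1+1·2=6≤10, objective 16.
(p,q)=(2,0): 1·2+1·0=2≤3, 4·2+1·0=8≤10, objective 12.
The best lattice point is (2,1), giving 17.

17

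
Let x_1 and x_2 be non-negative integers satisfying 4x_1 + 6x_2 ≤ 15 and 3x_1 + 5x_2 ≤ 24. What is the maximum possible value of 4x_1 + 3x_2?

12

The continuous relaxation peaks at (3.75, 0) with value 15.00; rounding to a feasible lattice point costs some objective.
(x_1,x_2)=(3,0): 4·3+6·0=12≤15, 3·3+5·0=9≤24, objective 12.
(x_1,x_2)=(2,1): 4·2+6·1=14≤15, 3·2+5·1=11≤24, objective 11.
(x_1,x_2)=(2,0): 4·2+6·0=8≤15, 3·2+5·0=6≤24, objective 8.
Maximum is 12 at (x_1,x_2)=(3,0).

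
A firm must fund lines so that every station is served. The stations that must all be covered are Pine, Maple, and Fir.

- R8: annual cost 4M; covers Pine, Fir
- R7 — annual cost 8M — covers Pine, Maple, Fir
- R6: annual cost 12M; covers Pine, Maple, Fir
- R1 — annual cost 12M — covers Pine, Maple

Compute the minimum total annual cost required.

8

The greedy cost-per-new-station heuristic would pick R8 and R7 for 12, but a cheaper cover exists.
R7 alone covers Pine, Maple, Fir — every station.
Total annual cost: 8.
No cover costs less than 8.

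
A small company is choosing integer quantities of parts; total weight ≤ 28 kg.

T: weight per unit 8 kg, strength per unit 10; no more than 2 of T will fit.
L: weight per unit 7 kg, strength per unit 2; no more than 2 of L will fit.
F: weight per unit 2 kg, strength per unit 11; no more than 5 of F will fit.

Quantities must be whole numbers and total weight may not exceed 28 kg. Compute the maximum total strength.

F has the best ratio (11/2); taking only F gives at most 5×11 = 55 (stopped by the supply cap of 5).
Mixing does better — 2×T and 5×F: weight 26 ≤ 28, strength 2·10 + 5·11 = 75.

75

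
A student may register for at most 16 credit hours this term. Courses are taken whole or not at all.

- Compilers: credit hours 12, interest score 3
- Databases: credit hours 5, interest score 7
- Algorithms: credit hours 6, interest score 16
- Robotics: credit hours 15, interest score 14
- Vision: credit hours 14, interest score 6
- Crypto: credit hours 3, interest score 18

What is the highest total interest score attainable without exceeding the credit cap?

Algorithms + Crypto: credit hours 6 + 3 = 9 ≤ 16, interest score 16 + 18 = 34.
Databases + Algorithms + Crypto: credit hours 5 + 6 + 3 = 14 ≤ 16, interest score 7 + 16 + 18 = 41.
Best is Databases, Algorithms, and Crypto with total interest score 41.

41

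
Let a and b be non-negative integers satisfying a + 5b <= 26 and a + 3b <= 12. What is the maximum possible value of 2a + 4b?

(a,b)=(12,0): 1·12+5·0=12≤26, 1·12+3·0=12≤12, objective 24.
(a,b)=(11,0): 1·11+5·0=11≤26, 1·11+3·0=11≤12, objective 22.
The best lattice point is (12,0), giving 24.

24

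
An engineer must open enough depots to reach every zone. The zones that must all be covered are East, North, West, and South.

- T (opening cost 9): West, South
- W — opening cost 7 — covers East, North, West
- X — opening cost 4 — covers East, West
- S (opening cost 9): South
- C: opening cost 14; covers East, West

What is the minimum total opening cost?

This is a weighted set-cover instance.
The greedy cost-per-new-zone heuristic would pick X, W, and T for 20, but a cheaper cover exists.
Choose T and W: together they cover East, North, West, South — every zone.
Total opening cost: 9 + 7 = 16.
No cover costs less than 16.

16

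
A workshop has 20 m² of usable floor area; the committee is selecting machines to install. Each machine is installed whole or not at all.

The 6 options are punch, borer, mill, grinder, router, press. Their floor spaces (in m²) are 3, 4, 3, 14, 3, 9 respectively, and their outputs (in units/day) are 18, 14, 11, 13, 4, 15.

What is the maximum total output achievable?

58

Take punch, borer, mill, and press: floor space 3 + 4 + 3 + 9 = 19 ≤ 20, output 18 + 14 + 11 + 15 = 58.
No other feasible combination does better.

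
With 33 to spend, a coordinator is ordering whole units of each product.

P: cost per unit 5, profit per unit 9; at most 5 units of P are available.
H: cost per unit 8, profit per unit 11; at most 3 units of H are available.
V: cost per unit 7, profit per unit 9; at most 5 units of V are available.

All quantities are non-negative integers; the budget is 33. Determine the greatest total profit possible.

56

This is a bounded integer knapsack.
P has the best ratio (9/5); taking only P gives at most 5×9 = 45 (stopped by the supply cap of 5).
Mixing does better — 5×P and 1×H: cost 33 ≤ 33, profit 5·9 + 1·11 = 56.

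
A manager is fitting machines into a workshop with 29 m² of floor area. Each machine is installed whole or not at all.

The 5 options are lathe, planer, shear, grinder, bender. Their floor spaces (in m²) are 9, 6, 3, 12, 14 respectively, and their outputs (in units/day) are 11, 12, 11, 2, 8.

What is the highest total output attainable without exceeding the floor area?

34

Treat it as a binary knapsack problem.
Allowing fractional choices, the relaxed optimum would be about 40.3, but machines are indivisible.
planer + shear + bender: floor space 6 + 3 + 14 = 23 ≤ 29, output 12 + 11 + 8 = 31.
lathe + planer + bender: floor space 9 + 6 + 14 = 29 ≤ 29, output 11 + 12 + 8 = 31.
lathe + planer + shear: floor space 9 + 6 + 3 = 18 ≤ 29, output 11 + 12 + 11 = 34.
Best is lathe, planer, and shear with total output 34.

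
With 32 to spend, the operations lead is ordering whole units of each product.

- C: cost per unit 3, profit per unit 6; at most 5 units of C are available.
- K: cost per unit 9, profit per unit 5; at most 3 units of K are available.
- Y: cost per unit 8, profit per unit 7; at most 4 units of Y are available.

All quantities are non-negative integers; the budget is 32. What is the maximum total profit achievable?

44

C has the best ratio (6/3); taking only C gives at most 5×6 = 30 (stopped by the supply cap of 5).
Mixing does better — 5×C and 2×Y: cost 31 ≤ 32, profit 5·6 + 2·7 = 44.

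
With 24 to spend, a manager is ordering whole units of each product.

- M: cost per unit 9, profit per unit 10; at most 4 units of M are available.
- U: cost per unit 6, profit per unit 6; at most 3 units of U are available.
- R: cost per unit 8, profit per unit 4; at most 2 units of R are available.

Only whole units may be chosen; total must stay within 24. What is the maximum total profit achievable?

M has the best ratio (10/9); taking only M gives at most 2×10 = 20 (stopped by the cost limit).
Mixing does better — 2×M and 1×U: cost 24 ≤ 24, profit 2·10 + 1·6 = 26.

26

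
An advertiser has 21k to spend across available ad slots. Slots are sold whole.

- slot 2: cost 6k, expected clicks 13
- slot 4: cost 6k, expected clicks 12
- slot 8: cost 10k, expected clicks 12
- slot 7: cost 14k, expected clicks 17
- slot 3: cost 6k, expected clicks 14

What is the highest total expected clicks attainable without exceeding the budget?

slot 7 + slot 3: cost 14 + 6 = 20 ≤ 21, expected clicks 17 + 14 = 31.
slot 2 + slot 7: cost 6 + 14 = 20 ≤ 21, expected clicks 13 + 17 = 30.
slot 2 + slot 4 + slot 3: cost 6 + 6 + 6 = 18 ≤ 21, expected clicks 13 + 12 + 14 = 39.
Best is slot 2, slot 4, and slot 3 with total expected clicks 39.

39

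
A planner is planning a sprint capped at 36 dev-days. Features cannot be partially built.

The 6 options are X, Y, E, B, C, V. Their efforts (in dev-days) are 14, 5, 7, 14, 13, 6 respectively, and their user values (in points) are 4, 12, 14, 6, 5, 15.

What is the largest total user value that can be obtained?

47

This is a 0-1 knapsack instance.
Allowing fractional choices, the relaxed optimum would be about 48.5, but features are indivisible.
X + Y + E + V: effort 14 + 5 + 7 + 6 = 32 ≤ 36, user value 4 + 12 + 14 + 15 = 45.
Y + E + C + V: effort 5 + 7 + 13 + 6 = 31 ≤ 36, user value 12 + 14 + 5 + 15 = 46.
Y + E + B + V: effort 5 + 7 + 14 + 6 = 32 ≤ 36, user value 12 + 14 + 6 + 15 = 47.
Best is Y, E, B, and V with total user value 47.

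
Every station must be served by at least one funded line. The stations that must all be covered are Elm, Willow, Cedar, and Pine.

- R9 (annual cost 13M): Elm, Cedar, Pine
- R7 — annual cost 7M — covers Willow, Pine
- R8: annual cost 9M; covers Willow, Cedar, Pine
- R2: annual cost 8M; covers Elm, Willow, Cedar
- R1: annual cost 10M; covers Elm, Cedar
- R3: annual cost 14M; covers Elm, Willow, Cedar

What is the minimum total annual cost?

15

This is an integer covering problem.
Choose R7 and R2: together they cover Elm, Willow, Cedar, Pine — every station.
Total annual cost: 7 + 8 = 15.
No cover costs less than 15.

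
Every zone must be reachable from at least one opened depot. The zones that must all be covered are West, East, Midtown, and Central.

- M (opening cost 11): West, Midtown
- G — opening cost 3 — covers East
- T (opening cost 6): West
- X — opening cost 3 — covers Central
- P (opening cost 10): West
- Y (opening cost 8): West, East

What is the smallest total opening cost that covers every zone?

Choose M, G, and X: together they cover West, East, Midtown, Central — every zone.
Total opening cost: 11 + 3 + 3 = 17.
No cover costs less than 17.

17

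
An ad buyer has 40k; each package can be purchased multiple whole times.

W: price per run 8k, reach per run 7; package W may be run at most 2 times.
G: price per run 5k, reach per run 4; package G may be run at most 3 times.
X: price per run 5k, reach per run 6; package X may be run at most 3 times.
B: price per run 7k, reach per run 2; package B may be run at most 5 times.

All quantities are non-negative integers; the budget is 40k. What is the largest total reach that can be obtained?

This is a bounded integer knapsack.
X has the best ratio (6/5); taking only X gives at most 3×6 = 18 (stopped by the supply cap of 3).
Mixing does better — 1×W, 3×G, and 3×X: price 38 ≤ 40, reach 1·7 + 3·4 + 3·6 = 37.

37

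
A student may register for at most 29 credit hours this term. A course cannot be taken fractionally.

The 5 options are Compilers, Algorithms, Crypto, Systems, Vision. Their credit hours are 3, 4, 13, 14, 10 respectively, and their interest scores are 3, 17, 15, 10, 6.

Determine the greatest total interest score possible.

Take Algorithms, Crypto, and Vision: credit hours 4 + 13 + 10 = 27 ≤ 29, interest score 17 + 15 + 6 = 38.
No other feasible combination does better.

38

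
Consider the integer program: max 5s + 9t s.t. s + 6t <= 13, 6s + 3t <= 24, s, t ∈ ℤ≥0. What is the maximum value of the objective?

The continuous relaxation peaks at (3.18, 1.64) with value 30.64; rounding to a feasible lattice point costs some objective.
(s,t)=(3,1): 1·3+6·1=9≤13, 6·3+3·1=21≤24, objective 24.
(s,t)=(4,0): 1·4+6·0=4≤13, 6·4+3·0=24≤24, objective 20.
(s,t)=(2,1): 1·2+6·1=8≤13, 6·2+3·1=15≤24, objective 19.
(s,t)=(3,0): 1·3+6·0=3≤13, 6·3+3·0=18≤24, objective 15.
No feasible integer point exceeds 24.

24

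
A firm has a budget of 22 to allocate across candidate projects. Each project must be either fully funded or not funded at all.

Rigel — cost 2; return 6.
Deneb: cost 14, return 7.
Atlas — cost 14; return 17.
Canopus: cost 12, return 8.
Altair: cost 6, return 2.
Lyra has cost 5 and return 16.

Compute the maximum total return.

Allowing fractional choices, the relaxed optimum would be about 39.7, but projects are indivisible.
Atlas + Lyra: cost 14 + 5 = 19 ≤ 22, return 17 + 16 = 33.
Rigel + Atlas + Lyra: cost 2 + 14 + 5 = 21 ≤ 22, return 6 + 17 + 16 = 39.
Rigel + Canopus + Lyra: cost 2 + 12 + 5 = 19 ≤ 22, return 6 + 8 + 16 = 30.
Best is Rigel, Atlas, and Lyra with total return 39.

39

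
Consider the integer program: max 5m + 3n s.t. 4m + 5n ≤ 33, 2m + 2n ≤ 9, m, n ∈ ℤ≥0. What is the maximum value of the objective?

Relaxing integrality, the LP optimum is 22.50 at (m,n) = (4.5, 0), which is not an integer point.
(m,n)=(4,0): 4·4+5·0=16≤33, 2·4+2·0=8≤9, objective 20.
(m,n)=(3,1): 4·3+5·1=17≤33, 2·3+2·1=8≤9, objective 18.
(m,n)=(3,0): 4·3+5·0=12≤33, 2·3+2·0=6≤9, objective 15.
The best lattice point is (4,0), giving 20.

20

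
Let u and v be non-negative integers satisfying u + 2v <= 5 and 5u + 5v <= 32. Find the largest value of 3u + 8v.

19

Relaxing integrality, the LP optimum is 20.00 at (u,v) = (0, 2.5), which is not an integer point.
(u,v)=(1,2): 1·1+2·2=5≤5, 5·1+5·2=15≤32, objective 19.
(u,v)=(0,2): 1·0+2·2=4≤5, 5·0+5·2=10≤32, objective 16.
(u,v)=(2,1): 1·2+2·1=4≤5, 5·2+5·1=15≤32, objective 14.
Maximum is 19 at (u,v)=(1,2).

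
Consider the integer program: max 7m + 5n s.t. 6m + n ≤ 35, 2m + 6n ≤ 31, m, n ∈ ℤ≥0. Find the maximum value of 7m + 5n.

50

Relaxing integrality, the LP optimum is 53.91 at (m,n) = (5.26, 3.41), which is not an integer point.
(m,n)=(5,3): 6·5+1·3=33≤35, 2·5+6·3=28≤31, objective 50.
(m,n)=(5,2): 6·5+1·2=32≤35, 2·5+6·2=22≤31, objective 45.
(m,n)=(4,3): 6·4+1·3=27≤35, 2·4+6·3=26≤31, objective 43.
(m,n)=(4,2): 6·4+1·2=26≤35, 2·4+6·2=20≤31, objective 38.
The best lattice point is (5,3), giving 50.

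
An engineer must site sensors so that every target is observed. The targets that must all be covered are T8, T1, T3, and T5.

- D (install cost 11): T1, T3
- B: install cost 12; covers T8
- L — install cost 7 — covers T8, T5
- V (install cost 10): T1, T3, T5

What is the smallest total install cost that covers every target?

17

Choose L and V: together they cover T8, T1, T3, T5 — every target.
Total install cost: 7 + 10 = 17.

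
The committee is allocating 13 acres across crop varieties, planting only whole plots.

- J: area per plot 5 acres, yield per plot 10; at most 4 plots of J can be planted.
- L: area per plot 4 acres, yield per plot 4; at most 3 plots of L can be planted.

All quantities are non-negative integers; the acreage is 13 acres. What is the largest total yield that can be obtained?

This is a bounded integer knapsack.
J has the best ratio (10/5); taking only J gives at most 2×10 = 20 (stopped by the area limit).
Optimal: 2×J: area 10 ≤ 13, yield 2·10 = 20.

20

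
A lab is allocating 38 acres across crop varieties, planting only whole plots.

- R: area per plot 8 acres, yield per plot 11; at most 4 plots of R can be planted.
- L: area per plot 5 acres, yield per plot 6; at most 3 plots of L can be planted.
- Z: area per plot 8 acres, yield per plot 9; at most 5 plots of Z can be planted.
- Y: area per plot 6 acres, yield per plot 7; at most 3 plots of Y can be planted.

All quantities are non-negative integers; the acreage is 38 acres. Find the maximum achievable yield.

This is a bounded integer knapsack.
R has the best ratio (11/8); taking only R gives at most 4×11 = 44 (stopped by the area limit).
Mixing does better — 4×R and 1×Y: area 38 ≤ 38, yield 4·11 + 1·7 = 51.

51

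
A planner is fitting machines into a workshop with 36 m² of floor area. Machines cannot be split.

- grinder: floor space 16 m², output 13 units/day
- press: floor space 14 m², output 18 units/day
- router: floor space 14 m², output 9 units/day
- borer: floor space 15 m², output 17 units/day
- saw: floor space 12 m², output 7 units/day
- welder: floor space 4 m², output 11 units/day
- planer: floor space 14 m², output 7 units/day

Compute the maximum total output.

46

This is an integer program with binary decision variables.
Allowing fractional choices, the relaxed optimum would be about 48.4, but machines are indivisible.
grinder + borer + welder: floor space 16 + 15 + 4 = 35 ≤ 36, output 13 + 17 + 11 = 41.
press + borer + welder: floor space 14 + 15 + 4 = 33 ≤ 36, output 18 + 17 + 11 = 46.
grinder + press + welder: floor space 16 + 14 + 4 = 34 ≤ 36, output 13 + 18 + 11 = 42.
Best is press, borer, and welder with total output 46.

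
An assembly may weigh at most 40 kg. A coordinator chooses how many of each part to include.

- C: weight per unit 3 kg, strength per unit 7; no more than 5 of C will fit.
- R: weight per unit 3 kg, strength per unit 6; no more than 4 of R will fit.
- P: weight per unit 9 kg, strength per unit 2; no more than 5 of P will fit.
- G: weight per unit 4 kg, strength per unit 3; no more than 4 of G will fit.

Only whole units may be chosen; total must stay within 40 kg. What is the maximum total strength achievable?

C has the best ratio (7/3); taking only C gives at most 5×7 = 35 (stopped by the supply cap of 5).
Mixing does better — 5×C, 4×R, and 3×G: weight 39 ≤ 40, strength 5·7 + 4·6 + 3·3 = 68.

68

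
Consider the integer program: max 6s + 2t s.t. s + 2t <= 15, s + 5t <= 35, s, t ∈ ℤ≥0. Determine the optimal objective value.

(s,t)=(15,0): 1·15+2·0=15≤15, 1·15+5·0=15≤35, objective 90.
(s,t)=(14,0): 1·14+2·0=14≤15, 1·14+5·0=14≤35, objective 84.
The best lattice point is (15,0), giving 90.

90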